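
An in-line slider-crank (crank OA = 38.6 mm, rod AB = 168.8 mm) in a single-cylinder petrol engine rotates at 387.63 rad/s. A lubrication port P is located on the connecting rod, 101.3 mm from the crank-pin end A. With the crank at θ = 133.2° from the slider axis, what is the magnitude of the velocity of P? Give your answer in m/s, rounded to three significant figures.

10.7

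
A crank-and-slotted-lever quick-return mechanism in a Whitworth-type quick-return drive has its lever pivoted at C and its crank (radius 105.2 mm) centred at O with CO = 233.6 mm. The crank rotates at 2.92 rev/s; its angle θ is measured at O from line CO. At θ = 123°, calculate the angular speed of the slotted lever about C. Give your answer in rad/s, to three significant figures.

ω = 18.35 rad/s (from 2.92 rev/s).
Crank pin A relative to C: A = (d + r cosθ, r sinθ); lever angle φ = atan2(r sinθ, d + r cosθ).
Differentiating tanφ: φ̇ = rω(d cosθ + r)/(d² + r² + 2dr cosθ).
d² + r² + 2dr cosθ = |CA|² = 0.0388673 m²;  d cosθ + r = -0.022028 m.
|ω_lever| = |0.1052·18.35·-0.022028| / 0.0388673 = 1.0939 rad/s.

1.09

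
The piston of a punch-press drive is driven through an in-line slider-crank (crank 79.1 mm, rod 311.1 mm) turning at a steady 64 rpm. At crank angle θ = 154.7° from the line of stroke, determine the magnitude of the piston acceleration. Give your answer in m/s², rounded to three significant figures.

2.63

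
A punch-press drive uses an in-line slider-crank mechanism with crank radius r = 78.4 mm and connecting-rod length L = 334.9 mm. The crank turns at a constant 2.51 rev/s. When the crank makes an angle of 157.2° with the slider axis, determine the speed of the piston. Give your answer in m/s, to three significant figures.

ω = 2π·2.51 = 15.77 rad/s
For an in-line slider-crank, x = r cosθ + √(L² − r² sin²θ), so v = −rω sinθ·[1 + r cosθ/√(L² − r² sin²θ)].
With r = 0.0784 m, L = 0.3349 m, θ = 157.2°: √(L² − r² sin²θ) = 0.33352 m.
v = −0.0784·15.77·0.38752·[1 + 0.0784·-0.92186/0.33352] = -0.37531 m/s.
|v| = 0.37531 m/s.

0.375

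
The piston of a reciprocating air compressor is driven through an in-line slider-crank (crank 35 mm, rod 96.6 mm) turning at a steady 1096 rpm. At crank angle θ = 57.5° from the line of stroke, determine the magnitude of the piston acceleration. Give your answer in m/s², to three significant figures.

179

ω = 2π·1096/60 = 114.8 rad/s
x(θ) = r cosθ + √(L² − r² sin²θ); with ω constant, a = ω²·d²x/dθ².
d²x/dθ² = −r cosθ − r²(cos2θ)/√u − r⁴ sin²2θ/(4u^{3/2}),  u = L² − r² sin²θ = 0.00846021 m².
Substituting r = 0.035 m, L = 0.0966 m, θ = 57.5°: d²x/dθ² = -0.013573 m.
a = ω²·d²x/dθ² = (114.8)²·(-0.013573) = -178.79 m/s²;  |a| = 178.79 m/s².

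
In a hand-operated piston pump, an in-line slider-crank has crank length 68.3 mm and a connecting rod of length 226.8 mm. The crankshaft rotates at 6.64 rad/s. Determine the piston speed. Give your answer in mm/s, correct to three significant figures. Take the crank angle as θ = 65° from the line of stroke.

465

ω = 6.64 rad/s
For an in-line slider-crank, x = r cosθ + √(L² − r² sin²θ), so v = −rω sinθ·[1 + r cosθ/√(L² − r² sin²θ)].
With r = 0.0683 m, L = 0.2268 m, θ = 65°: √(L² − r² sin²θ) = 0.21819 m.
v = −0.0683·6.64·0.90631·[1 + 0.0683·0.42262/0.21819] = -0.4654 m/s.
|v| = 0.4654 m/s = 465.4 mm/s.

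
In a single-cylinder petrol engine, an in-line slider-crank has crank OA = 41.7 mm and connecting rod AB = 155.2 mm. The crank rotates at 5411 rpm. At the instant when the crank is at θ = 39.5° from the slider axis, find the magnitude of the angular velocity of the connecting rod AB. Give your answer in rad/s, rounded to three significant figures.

119

ω = 566.6 rad/s (converted from 5411 rpm).
The rod makes angle φ with the slider axis where L sinφ = r sinθ; differentiating, L cosφ·φ̇ = r ω cosθ.
L cosφ = √(L² − r² sin²θ) = 0.15292 m.
|ω_rod| = r ω |cosθ| / √(L² − r² sin²θ) = 0.0417·566.6·0.77162/0.15292 = 119.23 rad/s.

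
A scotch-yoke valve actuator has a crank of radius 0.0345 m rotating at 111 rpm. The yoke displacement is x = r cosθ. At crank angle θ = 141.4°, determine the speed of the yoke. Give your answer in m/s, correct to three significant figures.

ω = 11.62 rad/s (from 111 rpm).
x = r cosθ ⇒ ẋ = −rω sinθ.
|v| = rω|sinθ| = 0.0345·11.62·|sin 141.4°| = 0.25019 m/s.

0.250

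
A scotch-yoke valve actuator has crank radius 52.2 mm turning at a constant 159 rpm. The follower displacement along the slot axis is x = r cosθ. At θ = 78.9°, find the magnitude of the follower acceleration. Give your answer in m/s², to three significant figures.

ω = 16.65 rad/s (from 159 rpm).
x = r cosθ ⇒ ẍ = −rω² cosθ (ω constant).
|a| = rω²|cosθ| = 0.0522·(16.65)²·|cos 78.9°| = 2.7861 m/s².

2.79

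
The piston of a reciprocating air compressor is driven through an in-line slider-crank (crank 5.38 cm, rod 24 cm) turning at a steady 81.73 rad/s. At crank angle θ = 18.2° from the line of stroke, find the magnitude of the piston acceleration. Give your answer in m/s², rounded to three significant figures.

407

ω = 81.73 rad/s
x(θ) = r cosθ + √(L² − r² sin²θ); with ω constant, a = ω²·d²x/dθ².
d²x/dθ² = −r cosθ − r²(cos2θ)/√u − r⁴ sin²2θ/(4u^{3/2}),  u = L² − r² sin²θ = 0.0573176 m².
Substituting r = 0.0538 m, L = 0.24 m, θ = 18.2°: d²x/dθ² = -0.060893 m.
a = ω²·d²x/dθ² = (81.73)²·(-0.060893) = -406.75 m/s²;  |a| = 406.75 m/s².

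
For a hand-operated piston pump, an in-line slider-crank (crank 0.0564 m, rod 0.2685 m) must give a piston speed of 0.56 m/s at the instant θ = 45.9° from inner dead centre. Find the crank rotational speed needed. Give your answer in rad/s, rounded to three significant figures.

For an in-line slider-crank, |v_piston| = rω|sinθ|·[1 + r cosθ/√(L² − r² sin²θ)].
With r = 0.0564 m, L = 0.2685 m, θ = 45.9°: the bracketed kinematic factor |dx/dθ| = 0.046492 m.
ω = v/|dx/dθ| = 0.56/0.046492 = 12.045 rad/s.

12.0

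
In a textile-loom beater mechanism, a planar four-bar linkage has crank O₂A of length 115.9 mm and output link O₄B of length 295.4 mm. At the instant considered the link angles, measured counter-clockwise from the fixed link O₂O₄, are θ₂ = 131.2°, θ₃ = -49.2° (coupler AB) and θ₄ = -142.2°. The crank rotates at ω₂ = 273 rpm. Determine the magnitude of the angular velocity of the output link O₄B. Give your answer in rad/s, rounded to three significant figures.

ω₂ = 28.59 rad/s (from 273 rpm).
Differentiating the loop-closure r₂e^{iθ₂}+r₃e^{iθ₃}=r₁+r₄e^{iθ₄} gives r₂ω₂e^{iθ₂}+r₃ω₃e^{iθ₃}=r₄ω₄e^{iθ₄}.
Eliminating the other unknown: ω₄ = r₂ω₂ sin(θ₂−θ₃) / [r₄ sin(θ₄−θ₃)].
Numerator sine = -0.00698; denominator sine = -0.99863.
Result = 0.1159·28.59·(-0.00698) / (0.2954·(-0.99863)) = +0.078414 rad/s; magnitude 0.078414 rad/s.

0.0784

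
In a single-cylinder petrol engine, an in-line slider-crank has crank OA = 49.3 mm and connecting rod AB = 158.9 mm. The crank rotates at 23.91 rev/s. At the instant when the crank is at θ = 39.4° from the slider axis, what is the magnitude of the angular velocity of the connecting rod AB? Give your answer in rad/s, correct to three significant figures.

36.7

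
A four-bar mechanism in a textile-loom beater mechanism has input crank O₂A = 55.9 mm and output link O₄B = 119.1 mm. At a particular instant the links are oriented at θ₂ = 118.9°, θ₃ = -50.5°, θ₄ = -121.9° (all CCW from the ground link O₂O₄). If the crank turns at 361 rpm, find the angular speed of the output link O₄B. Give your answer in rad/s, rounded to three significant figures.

3.44

ω₂ = 37.8 rad/s (from 361 rpm).
Differentiating the loop-closure r₂e^{iθ₂}+r₃e^{iθ₃}=r₁+r₄e^{iθ₄} gives r₂ω₂e^{iθ₂}+r₃ω₃e^{iθ₃}=r₄ω₄e^{iθ₄}.
Eliminating the other unknown: ω₄ = r₂ω₂ sin(θ₂−θ₃) / [r₄ sin(θ₄−θ₃)].
Numerator sine = +0.18395; denominator sine = -0.94777.
Result = 0.0559·37.8·(+0.18395) / (0.1191·(-0.94777)) = -3.4438 rad/s; magnitude 3.4438 rad/s.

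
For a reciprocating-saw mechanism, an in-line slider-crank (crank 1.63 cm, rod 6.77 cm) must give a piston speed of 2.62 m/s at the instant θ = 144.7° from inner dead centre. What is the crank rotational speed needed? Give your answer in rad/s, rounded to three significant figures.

347

For an in-line slider-crank, |v_piston| = rω|sinθ|·[1 + r cosθ/√(L² − r² sin²θ)].
With r = 0.0163 m, L = 0.0677 m, θ = 144.7°: the bracketed kinematic factor |dx/dθ| = 0.0075501 m.
ω = v/|dx/dθ| = 2.62/0.0075501 = 347.02 rad/s.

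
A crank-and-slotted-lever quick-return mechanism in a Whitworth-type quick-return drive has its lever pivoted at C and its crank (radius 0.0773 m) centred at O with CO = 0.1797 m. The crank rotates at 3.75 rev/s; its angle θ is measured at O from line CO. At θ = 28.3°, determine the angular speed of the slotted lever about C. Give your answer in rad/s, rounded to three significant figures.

ω = 23.56 rad/s (from 3.75 rev/s).
Crank pin A relative to C: A = (d + r cosθ, r sinθ); lever angle φ = atan2(r sinθ, d + r cosθ).
Differentiating tanφ: φ̇ = rω(d cosθ + r)/(d² + r² + 2dr cosθ).
d² + r² + 2dr cosθ = |CA|² = 0.0627285 m²;  d cosθ + r = +0.23552 m.
|ω_lever| = |0.0773·23.56·+0.23552| / 0.0627285 = 6.8384 rad/s.

6.84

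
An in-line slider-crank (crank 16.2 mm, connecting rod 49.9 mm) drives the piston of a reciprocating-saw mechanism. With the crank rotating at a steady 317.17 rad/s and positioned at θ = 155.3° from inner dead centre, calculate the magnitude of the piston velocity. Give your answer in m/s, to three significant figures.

1.51

ω = 317.2 rad/s
For an in-line slider-crank, x = r cosθ + √(L² − r² sin²θ), so v = −rω sinθ·[1 + r cosθ/√(L² − r² sin²θ)].
With r = 0.0162 m, L = 0.0499 m, θ = 155.3°: √(L² − r² sin²θ) = 0.049439 m.
v = −0.0162·317.2·0.41787·[1 + 0.0162·-0.90851/0.049439] = -1.5079 m/s.
|v| = 1.5079 m/s.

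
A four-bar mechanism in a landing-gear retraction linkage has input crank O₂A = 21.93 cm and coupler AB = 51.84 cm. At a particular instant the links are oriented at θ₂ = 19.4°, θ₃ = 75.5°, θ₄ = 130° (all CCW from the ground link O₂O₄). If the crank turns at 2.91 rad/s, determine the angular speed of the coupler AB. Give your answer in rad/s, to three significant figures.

1.42

ω₂ = 2.91 rad/s
Differentiating the loop-closure r₂e^{iθ₂}+r₃e^{iθ₃}=r₁+r₄e^{iθ₄} gives r₂ω₂e^{iθ₂}+r₃ω₃e^{iθ₃}=r₄ω₄e^{iθ₄}.
Eliminating the other unknown: ω₃ = r₂ω₂ sin(θ₄−θ₂) / [r₃ sin(θ₃−θ₄)].
Numerator sine = +0.93606; denominator sine = -0.81412.
Result = 0.2193·2.91·(+0.93606) / (0.5184·(-0.81412)) = -1.4154 rad/s; magnitude 1.4154 rad/s.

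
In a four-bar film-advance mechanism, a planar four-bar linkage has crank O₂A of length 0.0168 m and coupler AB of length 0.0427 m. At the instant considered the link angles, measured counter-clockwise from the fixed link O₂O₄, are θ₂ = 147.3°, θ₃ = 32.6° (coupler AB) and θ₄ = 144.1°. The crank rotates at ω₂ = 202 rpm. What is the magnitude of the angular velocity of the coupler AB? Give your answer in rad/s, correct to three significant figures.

ω₂ = 21.15 rad/s (from 202 rpm).
Differentiating the loop-closure r₂e^{iθ₂}+r₃e^{iθ₃}=r₁+r₄e^{iθ₄} gives r₂ω₂e^{iθ₂}+r₃ω₃e^{iθ₃}=r₄ω₄e^{iθ₄}.
Eliminating the other unknown: ω₃ = r₂ω₂ sin(θ₄−θ₂) / [r₃ sin(θ₃−θ₄)].
Numerator sine = -0.05582; denominator sine = -0.93042.
Result = 0.0168·21.15·(-0.05582) / (0.0427·(-0.93042)) = +0.49933 rad/s; magnitude 0.49933 rad/s.

0.499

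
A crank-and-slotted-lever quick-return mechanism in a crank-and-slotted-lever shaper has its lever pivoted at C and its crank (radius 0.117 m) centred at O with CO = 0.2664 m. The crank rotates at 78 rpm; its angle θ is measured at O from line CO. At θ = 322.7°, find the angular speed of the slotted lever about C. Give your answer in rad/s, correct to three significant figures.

2.34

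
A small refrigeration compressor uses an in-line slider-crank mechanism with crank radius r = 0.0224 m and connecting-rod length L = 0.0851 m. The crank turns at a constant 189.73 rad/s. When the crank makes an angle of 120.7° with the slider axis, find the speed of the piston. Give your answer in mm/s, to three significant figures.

ω = 189.7 rad/s
For an in-line slider-crank, x = r cosθ + √(L² − r² sin²θ), so v = −rω sinθ·[1 + r cosθ/√(L² − r² sin²θ)].
With r = 0.0224 m, L = 0.0851 m, θ = 120.7°: √(L² − r² sin²θ) = 0.082892 m.
v = −0.0224·189.7·0.85985·[1 + 0.0224·-0.51054/0.082892] = -3.1502 m/s.
|v| = 3.1502 m/s = 3150.2 mm/s.

3150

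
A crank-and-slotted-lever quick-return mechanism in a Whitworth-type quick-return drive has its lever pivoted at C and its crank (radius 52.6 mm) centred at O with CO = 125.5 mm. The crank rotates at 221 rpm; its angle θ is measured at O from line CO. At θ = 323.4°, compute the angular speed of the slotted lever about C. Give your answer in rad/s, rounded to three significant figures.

ω = 23.14 rad/s (from 221 rpm).
Crank pin A relative to C: A = (d + r cosθ, r sinθ); lever angle φ = atan2(r sinθ, d + r cosθ).
Differentiating tanφ: φ̇ = rω(d cosθ + r)/(d² + r² + 2dr cosθ).
d² + r² + 2dr cosθ = |CA|² = 0.0291163 m²;  d cosθ + r = +0.15335 m.
|ω_lever| = |0.0526·23.14·+0.15335| / 0.0291163 = 6.4116 rad/s.

6.41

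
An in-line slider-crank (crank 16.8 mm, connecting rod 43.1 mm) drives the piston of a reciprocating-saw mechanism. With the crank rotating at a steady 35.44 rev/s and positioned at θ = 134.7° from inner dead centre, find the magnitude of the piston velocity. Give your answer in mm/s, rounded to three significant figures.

ω = 2π·35.4 = 222.7 rad/s
For an in-line slider-crank, x = r cosθ + √(L² − r² sin²θ), so v = −rω sinθ·[1 + r cosθ/√(L² − r² sin²θ)].
With r = 0.0168 m, L = 0.0431 m, θ = 134.7°: √(L² − r² sin²θ) = 0.041413 m.
v = −0.0168·222.7·0.71080·[1 + 0.0168·-0.70339/0.041413] = -1.9003 m/s.
|v| = 1.9003 m/s = 1900.3 mm/s.

1900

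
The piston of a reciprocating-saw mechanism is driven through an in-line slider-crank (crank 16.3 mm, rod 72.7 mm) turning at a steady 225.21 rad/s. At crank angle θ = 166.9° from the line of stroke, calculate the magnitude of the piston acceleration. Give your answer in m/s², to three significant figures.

638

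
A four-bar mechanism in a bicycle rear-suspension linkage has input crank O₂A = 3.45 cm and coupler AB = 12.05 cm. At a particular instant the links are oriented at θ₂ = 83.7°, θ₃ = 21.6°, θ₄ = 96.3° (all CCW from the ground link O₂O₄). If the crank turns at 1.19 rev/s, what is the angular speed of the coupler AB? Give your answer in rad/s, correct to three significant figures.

0.484

ω₂ = 7.477 rad/s (from 1.19 rev/s).
Differentiating the loop-closure r₂e^{iθ₂}+r₃e^{iθ₃}=r₁+r₄e^{iθ₄} gives r₂ω₂e^{iθ₂}+r₃ω₃e^{iθ₃}=r₄ω₄e^{iθ₄}.
Eliminating the other unknown: ω₃ = r₂ω₂ sin(θ₄−θ₂) / [r₃ sin(θ₃−θ₄)].
Numerator sine = +0.21814; denominator sine = -0.96456.
Result = 0.0345·7.477·(+0.21814) / (0.1205·(-0.96456)) = -0.48414 rad/s; magnitude 0.48414 rad/s.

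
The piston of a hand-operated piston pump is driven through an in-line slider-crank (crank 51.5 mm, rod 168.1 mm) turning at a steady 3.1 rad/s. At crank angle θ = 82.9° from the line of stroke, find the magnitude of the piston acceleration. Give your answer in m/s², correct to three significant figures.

ω = 3.1 rad/s
x(θ) = r cosθ + √(L² − r² sin²θ); with ω constant, a = ω²·d²x/dθ².
d²x/dθ² = −r cosθ − r²(cos2θ)/√u − r⁴ sin²2θ/(4u^{3/2}),  u = L² − r² sin²θ = 0.0256459 m².
Substituting r = 0.0515 m, L = 0.1681 m, θ = 82.9°: d²x/dθ² = +0.0096644 m.
a = ω²·d²x/dθ² = (3.1)²·(+0.0096644) = +0.092875 m/s²;  |a| = 0.092875 m/s².

0.0929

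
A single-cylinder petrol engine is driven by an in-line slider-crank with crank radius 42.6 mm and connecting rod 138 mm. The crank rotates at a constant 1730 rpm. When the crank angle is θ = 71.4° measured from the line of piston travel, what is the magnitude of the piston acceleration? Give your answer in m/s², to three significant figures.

ω = 2π·1730/60 = 181.2 rad/s
x(θ) = r cosθ + √(L² − r² sin²θ); with ω constant, a = ω²·d²x/dθ².
d²x/dθ² = −r cosθ − r²(cos2θ)/√u − r⁴ sin²2θ/(4u^{3/2}),  u = L² − r² sin²θ = 0.0174139 m².
Substituting r = 0.0426 m, L = 0.138 m, θ = 71.4°: d²x/dθ² = -0.0027646 m.
a = ω²·d²x/dθ² = (181.2)²·(-0.0027646) = -90.737 m/s²;  |a| = 90.737 m/s².

90.7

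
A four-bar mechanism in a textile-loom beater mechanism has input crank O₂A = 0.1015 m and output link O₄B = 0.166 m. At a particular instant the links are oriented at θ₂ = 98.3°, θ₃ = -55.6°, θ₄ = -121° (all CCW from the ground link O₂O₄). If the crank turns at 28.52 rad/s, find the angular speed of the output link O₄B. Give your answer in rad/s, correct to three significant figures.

ω₂ = 28.52 rad/s
Differentiating the loop-closure r₂e^{iθ₂}+r₃e^{iθ₃}=r₁+r₄e^{iθ₄} gives r₂ω₂e^{iθ₂}+r₃ω₃e^{iθ₃}=r₄ω₄e^{iθ₄}.
Eliminating the other unknown: ω₄ = r₂ω₂ sin(θ₂−θ₃) / [r₄ sin(θ₄−θ₃)].
Numerator sine = +0.43994; denominator sine = -0.90924.
Result = 0.1015·28.52·(+0.43994) / (0.166·(-0.90924)) = -8.4377 rad/s; magnitude 8.4377 rad/s.

8.44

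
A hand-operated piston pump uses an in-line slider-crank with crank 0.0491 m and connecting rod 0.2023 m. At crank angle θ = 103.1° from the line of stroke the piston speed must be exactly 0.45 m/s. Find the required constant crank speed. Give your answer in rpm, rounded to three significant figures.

95.3

For an in-line slider-crank, |v_piston| = rω|sinθ|·[1 + r cosθ/√(L² − r² sin²θ)].
With r = 0.0491 m, L = 0.2023 m, θ = 103.1°: the bracketed kinematic factor |dx/dθ| = 0.045115 m.
ω = v/|dx/dθ| = 0.45/0.045115 = 9.9746 rad/s.
N = 60ω/(2π) = 95.25 rpm.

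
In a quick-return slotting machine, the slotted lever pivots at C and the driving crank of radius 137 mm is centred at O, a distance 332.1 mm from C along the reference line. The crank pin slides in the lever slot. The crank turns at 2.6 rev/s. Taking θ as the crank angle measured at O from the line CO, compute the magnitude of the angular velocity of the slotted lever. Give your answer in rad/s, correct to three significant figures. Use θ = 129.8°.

ω = 16.34 rad/s (from 2.6 rev/s).
Crank pin A relative to C: A = (d + r cosθ, r sinθ); lever angle φ = atan2(r sinθ, d + r cosθ).
Differentiating tanφ: φ̇ = rω(d cosθ + r)/(d² + r² + 2dr cosθ).
d² + r² + 2dr cosθ = |CA|² = 0.0708124 m²;  d cosθ + r = -0.07558 m.
|ω_lever| = |0.137·16.34·-0.07558| / 0.0708124 = 2.3888 rad/s.

2.39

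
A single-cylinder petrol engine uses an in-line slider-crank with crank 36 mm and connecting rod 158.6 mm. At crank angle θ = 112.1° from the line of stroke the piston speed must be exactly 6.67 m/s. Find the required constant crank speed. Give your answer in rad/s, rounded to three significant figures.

219

For an in-line slider-crank, |v_piston| = rω|sinθ|·[1 + r cosθ/√(L² − r² sin²θ)].
With r = 0.036 m, L = 0.1586 m, θ = 112.1°: the bracketed kinematic factor |dx/dθ| = 0.030441 m.
ω = v/|dx/dθ| = 6.67/0.030441 = 219.11 rad/s.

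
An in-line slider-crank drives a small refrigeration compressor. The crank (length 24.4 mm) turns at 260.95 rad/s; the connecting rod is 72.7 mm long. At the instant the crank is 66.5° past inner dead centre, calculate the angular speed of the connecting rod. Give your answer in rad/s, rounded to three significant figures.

ω = 260.9 rad/s
The rod makes angle φ with the slider axis where L sinφ = r sinθ; differentiating, L cosφ·φ̇ = r ω cosθ.
L cosφ = √(L² − r² sin²θ) = 0.069171 m.
|ω_rod| = r ω |cosθ| / √(L² − r² sin²θ) = 0.0244·260.9·0.39875/0.069171 = 36.705 rad/s.

36.7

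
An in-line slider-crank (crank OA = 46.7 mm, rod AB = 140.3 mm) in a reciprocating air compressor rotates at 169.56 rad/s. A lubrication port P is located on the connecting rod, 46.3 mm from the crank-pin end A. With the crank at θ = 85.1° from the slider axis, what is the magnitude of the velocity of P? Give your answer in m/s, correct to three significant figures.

7.98

ω = 169.6 rad/s.  Crank-pin speed |V_A| = rω = 7.9185 m/s, perpendicular to OA.
Rod angle: sinφ = −(r/L) sinθ ⇒ φ = -19.368°; ω_rod = −rω cosθ/√(L²−r²sin²θ) = -5.1101 rad/s.
V_P = V_A + ω_rod × AP, with AP = 0.0463 m along the rod.
Components: V_Px = −rω sinθ − a·ω_rod·sinφ = -7.968 m/s;  V_Py = rω cosθ + a·ω_rod·cosφ = +0.45316 m/s.
|V_P| = √(V_Px² + V_Py²) = 7.9809 m/s.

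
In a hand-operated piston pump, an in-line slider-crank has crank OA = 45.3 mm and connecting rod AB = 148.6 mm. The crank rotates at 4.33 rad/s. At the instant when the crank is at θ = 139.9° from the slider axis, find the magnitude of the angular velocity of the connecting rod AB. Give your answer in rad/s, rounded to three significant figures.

ω = 4.33 rad/s
The rod makes angle φ with the slider axis where L sinφ = r sinθ; differentiating, L cosφ·φ̇ = r ω cosθ.
L cosφ = √(L² − r² sin²θ) = 0.14571 m.
|ω_rod| = r ω |cosθ| / √(L² − r² sin²θ) = 0.0453·4.33·0.76492/0.14571 = 1.0297 rad/s.

1.03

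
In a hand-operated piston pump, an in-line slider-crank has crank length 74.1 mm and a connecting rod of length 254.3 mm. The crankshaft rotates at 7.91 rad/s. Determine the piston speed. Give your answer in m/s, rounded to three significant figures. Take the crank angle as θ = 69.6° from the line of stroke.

0.607

ω = 7.91 rad/s
For an in-line slider-crank, x = r cosθ + √(L² − r² sin²θ), so v = −rω sinθ·[1 + r cosθ/√(L² − r² sin²θ)].
With r = 0.0741 m, L = 0.2543 m, θ = 69.6°: √(L² − r² sin²θ) = 0.24463 m.
v = −0.0741·7.91·0.93728·[1 + 0.0741·0.34857/0.24463] = -0.60737 m/s.
|v| = 0.60737 m/s.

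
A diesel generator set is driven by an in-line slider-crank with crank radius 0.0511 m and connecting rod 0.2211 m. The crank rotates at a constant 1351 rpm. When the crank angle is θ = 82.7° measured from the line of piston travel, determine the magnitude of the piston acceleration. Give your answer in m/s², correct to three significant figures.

ω = 2π·1351/60 = 141.5 rad/s
x(θ) = r cosθ + √(L² − r² sin²θ); with ω constant, a = ω²·d²x/dθ².
d²x/dθ² = −r cosθ − r²(cos2θ)/√u − r⁴ sin²2θ/(4u^{3/2}),  u = L² − r² sin²θ = 0.0463162 m².
Substituting r = 0.0511 m, L = 0.2211 m, θ = 82.7°: d²x/dθ² = +0.0052375 m.
a = ω²·d²x/dθ² = (141.5)²·(+0.0052375) = +104.83 m/s²;  |a| = 104.83 m/s².

105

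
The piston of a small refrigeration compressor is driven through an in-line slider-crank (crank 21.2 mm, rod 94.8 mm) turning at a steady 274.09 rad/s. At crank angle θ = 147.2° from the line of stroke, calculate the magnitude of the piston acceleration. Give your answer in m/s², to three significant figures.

ω = 274.1 rad/s
x(θ) = r cosθ + √(L² − r² sin²θ); with ω constant, a = ω²·d²x/dθ².
d²x/dθ² = −r cosθ − r²(cos2θ)/√u − r⁴ sin²2θ/(4u^{3/2}),  u = L² − r² sin²θ = 0.00885515 m².
Substituting r = 0.0212 m, L = 0.0948 m, θ = 147.2°: d²x/dθ² = +0.015797 m.
a = ω²·d²x/dθ² = (274.1)²·(+0.015797) = +1186.7 m/s²;  |a| = 1186.7 m/s².

1190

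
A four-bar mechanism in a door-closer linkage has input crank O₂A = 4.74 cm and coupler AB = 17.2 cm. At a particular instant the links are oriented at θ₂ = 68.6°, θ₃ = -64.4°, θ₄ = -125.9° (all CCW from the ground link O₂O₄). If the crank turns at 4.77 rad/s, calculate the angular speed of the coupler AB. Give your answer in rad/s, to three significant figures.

ω₂ = 4.77 rad/s
Differentiating the loop-closure r₂e^{iθ₂}+r₃e^{iθ₃}=r₁+r₄e^{iθ₄} gives r₂ω₂e^{iθ₂}+r₃ω₃e^{iθ₃}=r₄ω₄e^{iθ₄}.
Eliminating the other unknown: ω₃ = r₂ω₂ sin(θ₄−θ₂) / [r₃ sin(θ₃−θ₄)].
Numerator sine = +0.25038; denominator sine = +0.87882.
Result = 0.0474·4.77·(+0.25038) / (0.172·(+0.87882)) = +0.37452 rad/s; magnitude 0.37452 rad/s.

0.375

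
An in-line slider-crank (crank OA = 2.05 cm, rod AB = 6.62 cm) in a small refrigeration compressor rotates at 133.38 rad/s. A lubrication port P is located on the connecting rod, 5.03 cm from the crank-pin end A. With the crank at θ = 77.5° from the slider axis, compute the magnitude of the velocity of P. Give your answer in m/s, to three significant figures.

ω = 133.4 rad/s.  Crank-pin speed |V_A| = rω = 2.7343 m/s, perpendicular to OA.
Rod angle: sinφ = −(r/L) sinθ ⇒ φ = -17.597°; ω_rod = −rω cosθ/√(L²−r²sin²θ) = -9.3786 rad/s.
V_P = V_A + ω_rod × AP, with AP = 0.0503 m along the rod.
Components: V_Px = −rω sinθ − a·ω_rod·sinφ = -2.8121 m/s;  V_Py = rω cosθ + a·ω_rod·cosφ = +0.14214 m/s.
|V_P| = √(V_Px² + V_Py²) = 2.8157 m/s.

2.82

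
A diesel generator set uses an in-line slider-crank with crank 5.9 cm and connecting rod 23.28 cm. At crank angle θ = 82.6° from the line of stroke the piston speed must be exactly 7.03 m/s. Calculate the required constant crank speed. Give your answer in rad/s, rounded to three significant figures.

116

For an in-line slider-crank, |v_piston| = rω|sinθ|·[1 + r cosθ/√(L² − r² sin²θ)].
With r = 0.059 m, L = 0.2328 m, θ = 82.6°: the bracketed kinematic factor |dx/dθ| = 0.060482 m.
ω = v/|dx/dθ| = 7.03/0.060482 = 116.23 rad/s.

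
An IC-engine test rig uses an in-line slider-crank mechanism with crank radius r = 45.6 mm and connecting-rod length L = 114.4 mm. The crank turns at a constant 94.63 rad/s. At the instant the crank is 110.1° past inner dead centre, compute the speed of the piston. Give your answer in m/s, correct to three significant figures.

3.45

ω = 94.63 rad/s
For an in-line slider-crank, x = r cosθ + √(L² − r² sin²θ), so v = −rω sinθ·[1 + r cosθ/√(L² − r² sin²θ)].
With r = 0.0456 m, L = 0.1144 m, θ = 110.1°: √(L² − r² sin²θ) = 0.10608 m.
v = −0.0456·94.63·0.93909·[1 + 0.0456·-0.34366/0.10608] = -3.4537 m/s.
|v| = 3.4537 m/s.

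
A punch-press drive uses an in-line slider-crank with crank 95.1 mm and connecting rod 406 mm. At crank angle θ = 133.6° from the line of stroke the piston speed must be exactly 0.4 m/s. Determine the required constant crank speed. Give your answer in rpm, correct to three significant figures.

66.3

For an in-line slider-crank, |v_piston| = rω|sinθ|·[1 + r cosθ/√(L² − r² sin²θ)].
With r = 0.0951 m, L = 0.406 m, θ = 133.6°: the bracketed kinematic factor |dx/dθ| = 0.057581 m.
ω = v/|dx/dθ| = 0.4/0.057581 = 6.9468 rad/s.
N = 60ω/(2π) = 66.337 rpm.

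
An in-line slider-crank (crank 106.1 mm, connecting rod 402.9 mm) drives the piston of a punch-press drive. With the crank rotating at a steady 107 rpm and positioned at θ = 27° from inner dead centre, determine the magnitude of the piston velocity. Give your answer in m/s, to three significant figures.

0.667

ω = 2π·107/60 = 11.21 rad/s
For an in-line slider-crank, x = r cosθ + √(L² − r² sin²θ), so v = −rω sinθ·[1 + r cosθ/√(L² − r² sin²θ)].
With r = 0.1061 m, L = 0.4029 m, θ = 27°: √(L² − r² sin²θ) = 0.40001 m.
v = −0.1061·11.21·0.45399·[1 + 0.1061·0.89101/0.40001] = -0.66728 m/s.
|v| = 0.66728 m/s.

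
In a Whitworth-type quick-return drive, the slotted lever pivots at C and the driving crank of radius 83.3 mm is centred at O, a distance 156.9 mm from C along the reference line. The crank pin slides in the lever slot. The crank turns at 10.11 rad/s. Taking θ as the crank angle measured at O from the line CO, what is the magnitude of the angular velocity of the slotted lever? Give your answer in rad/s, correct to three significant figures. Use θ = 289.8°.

2.84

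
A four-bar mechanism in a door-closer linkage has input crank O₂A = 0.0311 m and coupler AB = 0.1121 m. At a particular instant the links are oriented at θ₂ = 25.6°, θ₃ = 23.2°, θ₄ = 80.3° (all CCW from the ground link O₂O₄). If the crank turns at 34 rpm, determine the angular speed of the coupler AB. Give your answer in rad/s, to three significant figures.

0.960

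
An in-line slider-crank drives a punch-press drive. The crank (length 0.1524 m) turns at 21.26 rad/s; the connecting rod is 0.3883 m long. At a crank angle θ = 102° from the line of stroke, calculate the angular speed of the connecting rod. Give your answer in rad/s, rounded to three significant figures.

ω = 21.26 rad/s
The rod makes angle φ with the slider axis where L sinφ = r sinθ; differentiating, L cosφ·φ̇ = r ω cosθ.
L cosφ = √(L² − r² sin²θ) = 0.35855 m.
|ω_rod| = r ω |cosθ| / √(L² − r² sin²θ) = 0.1524·21.26·0.20791/0.35855 = 1.8788 rad/s.

1.88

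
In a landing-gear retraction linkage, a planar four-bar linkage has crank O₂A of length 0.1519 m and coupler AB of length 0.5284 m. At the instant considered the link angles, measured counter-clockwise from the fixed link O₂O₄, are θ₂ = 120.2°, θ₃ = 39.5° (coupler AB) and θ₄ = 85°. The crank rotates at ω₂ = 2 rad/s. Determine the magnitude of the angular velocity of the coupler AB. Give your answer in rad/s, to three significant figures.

ω₂ = 2 rad/s
Differentiating the loop-closure r₂e^{iθ₂}+r₃e^{iθ₃}=r₁+r₄e^{iθ₄} gives r₂ω₂e^{iθ₂}+r₃ω₃e^{iθ₃}=r₄ω₄e^{iθ₄}.
Eliminating the other unknown: ω₃ = r₂ω₂ sin(θ₄−θ₂) / [r₃ sin(θ₃−θ₄)].
Numerator sine = -0.57643; denominator sine = -0.71325.
Result = 0.1519·2·(-0.57643) / (0.5284·(-0.71325)) = +0.46466 rad/s; magnitude 0.46466 rad/s.

0.465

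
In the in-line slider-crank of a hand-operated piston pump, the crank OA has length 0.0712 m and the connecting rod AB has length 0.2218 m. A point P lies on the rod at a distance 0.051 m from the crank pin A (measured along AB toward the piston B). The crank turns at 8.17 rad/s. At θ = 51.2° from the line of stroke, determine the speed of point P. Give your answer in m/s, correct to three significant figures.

ω = 8.17 rad/s.  Crank-pin speed |V_A| = rω = 0.5817 m/s, perpendicular to OA.
Rod angle: sinφ = −(r/L) sinθ ⇒ φ = -14.488°; ω_rod = −rω cosθ/√(L²−r²sin²θ) = -1.6973 rad/s.
V_P = V_A + ω_rod × AP, with AP = 0.051 m along the rod.
Components: V_Px = −rω sinθ − a·ω_rod·sinφ = -0.475 m/s;  V_Py = rω cosθ + a·ω_rod·cosφ = +0.28069 m/s.
|V_P| = √(V_Px² + V_Py²) = 0.55173 m/s.

0.552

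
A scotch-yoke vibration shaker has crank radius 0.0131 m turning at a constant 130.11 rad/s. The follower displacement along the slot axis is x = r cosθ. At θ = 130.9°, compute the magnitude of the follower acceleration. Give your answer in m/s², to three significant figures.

145

ω = 130.1 rad/s
x = r cosθ ⇒ ẍ = −rω² cosθ (ω constant).
|a| = rω²|cosθ| = 0.0131·(130.1)²·|cos 130.9°| = 145.2 m/s².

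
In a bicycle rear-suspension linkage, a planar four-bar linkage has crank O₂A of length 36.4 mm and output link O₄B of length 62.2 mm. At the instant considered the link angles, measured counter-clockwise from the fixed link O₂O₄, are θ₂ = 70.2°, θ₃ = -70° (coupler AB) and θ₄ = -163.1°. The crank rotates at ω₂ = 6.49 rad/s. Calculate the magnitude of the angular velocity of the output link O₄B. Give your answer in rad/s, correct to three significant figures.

ω₂ = 6.49 rad/s
Differentiating the loop-closure r₂e^{iθ₂}+r₃e^{iθ₃}=r₁+r₄e^{iθ₄} gives r₂ω₂e^{iθ₂}+r₃ω₃e^{iθ₃}=r₄ω₄e^{iθ₄}.
Eliminating the other unknown: ω₄ = r₂ω₂ sin(θ₂−θ₃) / [r₄ sin(θ₄−θ₃)].
Numerator sine = +0.64011; denominator sine = -0.99854.
Result = 0.0364·6.49·(+0.64011) / (0.0622·(-0.99854)) = -2.4347 rad/s; magnitude 2.4347 rad/s.

2.43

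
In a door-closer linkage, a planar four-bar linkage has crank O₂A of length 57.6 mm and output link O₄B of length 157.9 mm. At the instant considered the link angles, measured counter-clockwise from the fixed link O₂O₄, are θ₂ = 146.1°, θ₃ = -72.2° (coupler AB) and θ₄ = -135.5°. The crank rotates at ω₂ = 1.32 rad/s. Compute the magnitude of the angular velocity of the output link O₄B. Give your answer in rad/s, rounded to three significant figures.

ω₂ = 1.32 rad/s
Differentiating the loop-closure r₂e^{iθ₂}+r₃e^{iθ₃}=r₁+r₄e^{iθ₄} gives r₂ω₂e^{iθ₂}+r₃ω₃e^{iθ₃}=r₄ω₄e^{iθ₄}.
Eliminating the other unknown: ω₄ = r₂ω₂ sin(θ₂−θ₃) / [r₄ sin(θ₄−θ₃)].
Numerator sine = -0.61978; denominator sine = -0.89337.
Result = 0.0576·1.32·(-0.61978) / (0.1579·(-0.89337)) = +0.33406 rad/s; magnitude 0.33406 rad/s.

0.334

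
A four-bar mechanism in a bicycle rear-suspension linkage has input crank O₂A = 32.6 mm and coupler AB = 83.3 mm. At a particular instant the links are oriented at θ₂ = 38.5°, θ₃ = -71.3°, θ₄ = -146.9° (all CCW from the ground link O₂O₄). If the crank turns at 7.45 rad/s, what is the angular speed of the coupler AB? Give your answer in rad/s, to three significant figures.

ω₂ = 7.45 rad/s
Differentiating the loop-closure r₂e^{iθ₂}+r₃e^{iθ₃}=r₁+r₄e^{iθ₄} gives r₂ω₂e^{iθ₂}+r₃ω₃e^{iθ₃}=r₄ω₄e^{iθ₄}.
Eliminating the other unknown: ω₃ = r₂ω₂ sin(θ₄−θ₂) / [r₃ sin(θ₃−θ₄)].
Numerator sine = +0.09411; denominator sine = +0.96858.
Result = 0.0326·7.45·(+0.09411) / (0.0833·(+0.96858)) = +0.28328 rad/s; magnitude 0.28328 rad/s.

0.283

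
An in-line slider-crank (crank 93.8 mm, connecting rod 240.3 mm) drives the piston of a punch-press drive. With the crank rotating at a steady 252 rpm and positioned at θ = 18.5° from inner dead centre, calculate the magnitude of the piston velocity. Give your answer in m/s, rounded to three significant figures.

1.08

ω = 2π·252/60 = 26.39 rad/s
For an in-line slider-crank, x = r cosθ + √(L² − r² sin²θ), so v = −rω sinθ·[1 + r cosθ/√(L² − r² sin²θ)].
With r = 0.0938 m, L = 0.2403 m, θ = 18.5°: √(L² − r² sin²θ) = 0.23845 m.
v = −0.0938·26.39·0.31730·[1 + 0.0938·0.94832/0.23845] = -1.0784 m/s.
|v| = 1.0784 m/s.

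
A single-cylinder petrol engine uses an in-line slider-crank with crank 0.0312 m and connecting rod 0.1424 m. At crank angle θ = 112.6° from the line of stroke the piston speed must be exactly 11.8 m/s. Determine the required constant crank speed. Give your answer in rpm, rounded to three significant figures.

For an in-line slider-crank, |v_piston| = rω|sinθ|·[1 + r cosθ/√(L² − r² sin²θ)].
With r = 0.0312 m, L = 0.1424 m, θ = 112.6°: the bracketed kinematic factor |dx/dθ| = 0.026328 m.
ω = v/|dx/dθ| = 11.8/0.026328 = 448.2 rad/s.
N = 60ω/(2π) = 4280 rpm.

4280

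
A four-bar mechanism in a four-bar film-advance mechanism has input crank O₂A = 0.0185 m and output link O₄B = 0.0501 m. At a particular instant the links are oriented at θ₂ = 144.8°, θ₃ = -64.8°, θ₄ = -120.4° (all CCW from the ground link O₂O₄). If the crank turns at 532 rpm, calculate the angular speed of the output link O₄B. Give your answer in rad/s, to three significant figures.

12.3

ω₂ = 55.71 rad/s (from 532 rpm).
Differentiating the loop-closure r₂e^{iθ₂}+r₃e^{iθ₃}=r₁+r₄e^{iθ₄} gives r₂ω₂e^{iθ₂}+r₃ω₃e^{iθ₃}=r₄ω₄e^{iθ₄}.
Eliminating the other unknown: ω₄ = r₂ω₂ sin(θ₂−θ₃) / [r₄ sin(θ₄−θ₃)].
Numerator sine = -0.49394; denominator sine = -0.82511.
Result = 0.0185·55.71·(-0.49394) / (0.0501·(-0.82511)) = +12.315 rad/s; magnitude 12.315 rad/s.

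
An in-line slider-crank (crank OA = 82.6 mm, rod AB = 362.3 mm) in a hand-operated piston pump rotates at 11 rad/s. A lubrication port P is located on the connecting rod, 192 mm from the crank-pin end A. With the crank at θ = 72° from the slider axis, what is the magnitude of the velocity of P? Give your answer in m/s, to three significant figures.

0.907

ω = 11 rad/s.  Crank-pin speed |V_A| = rω = 0.9086 m/s, perpendicular to OA.
Rod angle: sinφ = −(r/L) sinθ ⇒ φ = -12.523°; ω_rod = −rω cosθ/√(L²−r²sin²θ) = -0.79386 rad/s.
V_P = V_A + ω_rod × AP, with AP = 0.192 m along the rod.
Components: V_Px = −rω sinθ − a·ω_rod·sinφ = -0.89718 m/s;  V_Py = rω cosθ + a·ω_rod·cosφ = +0.13198 m/s.
|V_P| = √(V_Px² + V_Py²) = 0.90683 m/s.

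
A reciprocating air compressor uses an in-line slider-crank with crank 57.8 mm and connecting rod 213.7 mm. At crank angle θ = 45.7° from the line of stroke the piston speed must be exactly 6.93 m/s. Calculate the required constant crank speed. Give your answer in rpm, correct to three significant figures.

For an in-line slider-crank, |v_piston| = rω|sinθ|·[1 + r cosθ/√(L² − r² sin²θ)].
With r = 0.0578 m, L = 0.2137 m, θ = 45.7°: the bracketed kinematic factor |dx/dθ| = 0.049332 m.
ω = v/|dx/dθ| = 6.93/0.049332 = 140.48 rad/s.
N = 60ω/(2π) = 1341.5 rpm.

1340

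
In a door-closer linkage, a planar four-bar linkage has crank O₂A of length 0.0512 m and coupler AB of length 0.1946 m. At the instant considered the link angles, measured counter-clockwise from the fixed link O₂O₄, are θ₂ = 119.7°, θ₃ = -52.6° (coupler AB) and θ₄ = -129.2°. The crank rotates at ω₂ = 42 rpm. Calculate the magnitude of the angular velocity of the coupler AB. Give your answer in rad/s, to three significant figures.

1.11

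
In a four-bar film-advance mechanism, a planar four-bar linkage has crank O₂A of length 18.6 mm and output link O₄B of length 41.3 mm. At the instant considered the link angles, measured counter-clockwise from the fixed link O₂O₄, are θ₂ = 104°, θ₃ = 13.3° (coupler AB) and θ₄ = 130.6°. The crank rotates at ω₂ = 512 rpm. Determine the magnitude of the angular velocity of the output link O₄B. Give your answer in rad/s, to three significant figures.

27.2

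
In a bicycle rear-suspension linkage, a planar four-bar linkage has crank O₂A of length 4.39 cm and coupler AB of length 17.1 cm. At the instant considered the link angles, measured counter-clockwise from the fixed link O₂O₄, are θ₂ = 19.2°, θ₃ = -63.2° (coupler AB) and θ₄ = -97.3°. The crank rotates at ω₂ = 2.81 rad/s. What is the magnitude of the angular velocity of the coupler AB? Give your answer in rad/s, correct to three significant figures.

ω₂ = 2.81 rad/s
Differentiating the loop-closure r₂e^{iθ₂}+r₃e^{iθ₃}=r₁+r₄e^{iθ₄} gives r₂ω₂e^{iθ₂}+r₃ω₃e^{iθ₃}=r₄ω₄e^{iθ₄}.
Eliminating the other unknown: ω₃ = r₂ω₂ sin(θ₄−θ₂) / [r₃ sin(θ₃−θ₄)].
Numerator sine = -0.89493; denominator sine = +0.56064.
Result = 0.0439·2.81·(-0.89493) / (0.171·(+0.56064)) = -1.1515 rad/s; magnitude 1.1515 rad/s.

1.15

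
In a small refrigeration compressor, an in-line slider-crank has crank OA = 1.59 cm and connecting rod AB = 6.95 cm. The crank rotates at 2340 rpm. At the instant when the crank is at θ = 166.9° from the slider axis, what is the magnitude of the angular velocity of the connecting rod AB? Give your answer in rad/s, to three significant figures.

54.7

ω = 245 rad/s (converted from 2340 rpm).
The rod makes angle φ with the slider axis where L sinφ = r sinθ; differentiating, L cosφ·φ̇ = r ω cosθ.
L cosφ = √(L² − r² sin²θ) = 0.069407 m.
|ω_rod| = r ω |cosθ| / √(L² − r² sin²θ) = 0.0159·245·0.97398/0.069407 = 54.675 rad/s.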